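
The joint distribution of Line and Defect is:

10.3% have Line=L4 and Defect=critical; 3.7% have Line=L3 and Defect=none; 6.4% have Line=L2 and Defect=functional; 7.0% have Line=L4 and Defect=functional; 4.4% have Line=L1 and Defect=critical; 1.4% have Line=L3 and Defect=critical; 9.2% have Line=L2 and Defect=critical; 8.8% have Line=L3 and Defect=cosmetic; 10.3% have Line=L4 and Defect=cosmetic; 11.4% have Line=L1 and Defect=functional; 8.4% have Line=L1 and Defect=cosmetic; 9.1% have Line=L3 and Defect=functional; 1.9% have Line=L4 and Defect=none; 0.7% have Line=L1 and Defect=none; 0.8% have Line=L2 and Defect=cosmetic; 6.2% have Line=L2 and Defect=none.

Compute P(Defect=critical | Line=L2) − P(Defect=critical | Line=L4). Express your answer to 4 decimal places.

P(Line=L2) = 0.062 + 0.008 + 0.064 + 0.092 = 0.226; P(Defect=critical | Line=L2) = 0.092/0.226 = 0.40708.
P(Line=L4) = 0.019 + 0.103 + 0.070 + 0.103 = 0.295; P(Defect=critical | Line=L4) = 0.103/0.295 = 0.34915.
Difference = 0.0579.

0.0579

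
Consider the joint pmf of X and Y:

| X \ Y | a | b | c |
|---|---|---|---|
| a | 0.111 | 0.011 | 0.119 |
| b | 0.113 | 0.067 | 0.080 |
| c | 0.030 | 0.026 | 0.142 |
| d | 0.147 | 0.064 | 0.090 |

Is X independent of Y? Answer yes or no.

no

P(X=c) = 0.198 and P(Y=c) = 0.431, so their product is 0.08534, but P(X=c, Y=c) = 0.142. Since these differ, X and Y are not independent.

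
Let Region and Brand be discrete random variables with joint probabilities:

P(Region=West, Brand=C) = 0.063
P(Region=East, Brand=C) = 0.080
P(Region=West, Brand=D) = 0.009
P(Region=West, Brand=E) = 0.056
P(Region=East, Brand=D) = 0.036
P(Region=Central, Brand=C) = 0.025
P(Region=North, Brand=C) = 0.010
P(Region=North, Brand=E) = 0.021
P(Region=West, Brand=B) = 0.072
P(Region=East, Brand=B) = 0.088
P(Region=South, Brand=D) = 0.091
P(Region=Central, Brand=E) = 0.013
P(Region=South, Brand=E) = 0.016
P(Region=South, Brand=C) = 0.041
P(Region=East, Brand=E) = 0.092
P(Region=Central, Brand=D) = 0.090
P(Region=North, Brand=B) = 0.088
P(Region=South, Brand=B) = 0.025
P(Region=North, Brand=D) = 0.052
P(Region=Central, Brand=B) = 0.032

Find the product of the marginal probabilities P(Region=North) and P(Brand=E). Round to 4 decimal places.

0.0339

P(Region=North) = 0.088 + 0.010 + 0.052 + 0.021 = 0.171.
P(Brand=E) = 0.021 + 0.016 + 0.092 + 0.056 + 0.013 = 0.198.
Product: 0.171 × 0.198 = 0.0339.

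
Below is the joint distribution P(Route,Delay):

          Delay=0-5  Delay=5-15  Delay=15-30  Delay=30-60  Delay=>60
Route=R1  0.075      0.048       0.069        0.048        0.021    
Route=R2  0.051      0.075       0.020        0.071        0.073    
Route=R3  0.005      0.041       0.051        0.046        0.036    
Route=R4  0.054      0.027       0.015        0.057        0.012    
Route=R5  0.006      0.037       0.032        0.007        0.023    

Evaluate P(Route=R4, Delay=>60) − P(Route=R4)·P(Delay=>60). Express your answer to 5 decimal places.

P(Route=R4) = 0.054 + 0.027 + 0.015 + 0.057 + 0.012 = 0.165.
P(Delay=>60) = 0.021 + 0.073 + 0.036 + 0.012 + 0.023 = 0.165.
P(Route=R4, Delay=>60) − P(Route=R4)P(Delay=>60) = 0.012 − 0.165×0.165 = -0.01523.

-0.01523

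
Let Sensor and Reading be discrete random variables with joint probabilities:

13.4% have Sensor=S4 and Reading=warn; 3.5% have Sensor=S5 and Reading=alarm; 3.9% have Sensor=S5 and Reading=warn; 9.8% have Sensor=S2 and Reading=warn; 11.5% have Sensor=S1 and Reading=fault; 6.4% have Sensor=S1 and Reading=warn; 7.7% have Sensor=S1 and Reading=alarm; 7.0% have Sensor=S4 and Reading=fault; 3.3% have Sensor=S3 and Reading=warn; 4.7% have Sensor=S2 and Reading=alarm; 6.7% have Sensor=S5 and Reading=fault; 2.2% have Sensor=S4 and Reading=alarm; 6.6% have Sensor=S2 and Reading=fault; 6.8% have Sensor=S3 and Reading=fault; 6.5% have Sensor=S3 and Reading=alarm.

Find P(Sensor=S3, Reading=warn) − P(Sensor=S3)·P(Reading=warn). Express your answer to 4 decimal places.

P(Sensor=S3) = 0.033 + 0.065 + 0.068 = 0.166.
P(Reading=warn) = 0.064 + 0.098 + 0.033 + 0.134 + 0.039 = 0.368.
P(Sensor=S3, Reading=warn) − P(Sensor=S3)P(Reading=warn) = 0.033 − 0.166×0.368 = -0.0281.

-0.0281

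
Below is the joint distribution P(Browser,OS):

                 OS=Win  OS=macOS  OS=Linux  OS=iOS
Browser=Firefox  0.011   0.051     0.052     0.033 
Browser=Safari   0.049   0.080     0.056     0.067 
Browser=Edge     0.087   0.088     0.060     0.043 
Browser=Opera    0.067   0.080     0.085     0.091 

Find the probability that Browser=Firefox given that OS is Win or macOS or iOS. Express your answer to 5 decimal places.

0.12718

P(OS=Win) = 0.011 + 0.049 + 0.087 + 0.067 = 0.214.
P(OS=macOS) = 0.051 + 0.080 + 0.088 + 0.080 = 0.299.
P(OS=iOS) = 0.033 + 0.067 + 0.043 + 0.091 = 0.234.
P(OS ∈ {Win, macOS, iOS}) = 0.214 + 0.299 + 0.234 = 0.747; P(Browser=Firefox, OS ∈ {Win, macOS, iOS}) = 0.011 + 0.051 + 0.033 = 0.095.
P(Browser=Firefox | OS ∈ {Win, macOS, iOS}) = 0.095/0.747 = 0.12718.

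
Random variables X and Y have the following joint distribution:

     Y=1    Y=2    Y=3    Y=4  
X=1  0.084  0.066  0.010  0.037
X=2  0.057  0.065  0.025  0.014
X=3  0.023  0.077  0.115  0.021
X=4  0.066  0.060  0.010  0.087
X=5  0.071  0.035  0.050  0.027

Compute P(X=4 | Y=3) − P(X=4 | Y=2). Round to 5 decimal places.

-0.15040

P(Y=3) = 0.010 + 0.025 + 0.115 + 0.010 + 0.050 = 0.210; P(X=4 | Y=3) = 0.010/0.210 = 0.047619.
P(Y=2) = 0.066 + 0.065 + 0.077 + 0.060 + 0.035 = 0.303; P(X=4 | Y=2) = 0.060/0.303 = 0.198020.
Difference = -0.15040.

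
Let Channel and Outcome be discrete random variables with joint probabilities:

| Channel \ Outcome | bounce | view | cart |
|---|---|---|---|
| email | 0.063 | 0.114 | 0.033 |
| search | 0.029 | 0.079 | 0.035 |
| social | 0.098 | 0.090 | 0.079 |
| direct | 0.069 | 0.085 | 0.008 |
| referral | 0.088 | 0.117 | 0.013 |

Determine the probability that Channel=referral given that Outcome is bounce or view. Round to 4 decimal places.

P(Outcome=bounce) = 0.063 + 0.029 + 0.098 + 0.069 + 0.088 = 0.347.
P(Outcome=view) = 0.114 + 0.079 + 0.090 + 0.085 + 0.117 = 0.485.
P(Outcome ∈ {bounce, view}) = 0.347 + 0.485 = 0.832; P(Channel=referral, Outcome ∈ {bounce, view}) = 0.088 + 0.117 = 0.205.
P(Channel=referral | Outcome ∈ {bounce, view}) = 0.205/0.832 = 0.2464.

0.2464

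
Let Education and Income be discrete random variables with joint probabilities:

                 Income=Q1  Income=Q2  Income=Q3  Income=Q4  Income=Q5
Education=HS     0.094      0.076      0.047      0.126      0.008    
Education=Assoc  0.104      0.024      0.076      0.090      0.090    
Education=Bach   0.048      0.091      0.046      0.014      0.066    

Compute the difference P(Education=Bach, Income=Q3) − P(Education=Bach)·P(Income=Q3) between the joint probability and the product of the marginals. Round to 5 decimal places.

P(Education=Bach) = 0.048 + 0.091 + 0.046 + 0.014 + 0.066 = 0.265.
P(Income=Q3) = 0.047 + 0.076 + 0.046 = 0.169.
P(Education=Bach, Income=Q3) − P(Education=Bach)P(Income=Q3) = 0.046 − 0.265×0.169 = 0.00122.

0.00122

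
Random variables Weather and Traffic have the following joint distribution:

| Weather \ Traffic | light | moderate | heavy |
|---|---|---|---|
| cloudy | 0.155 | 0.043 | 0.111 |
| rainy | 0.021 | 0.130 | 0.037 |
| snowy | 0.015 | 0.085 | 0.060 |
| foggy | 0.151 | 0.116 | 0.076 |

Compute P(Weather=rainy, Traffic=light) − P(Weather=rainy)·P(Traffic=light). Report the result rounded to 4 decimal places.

-0.0433

P(Weather=rainy) = 0.021 + 0.130 + 0.037 = 0.188.
P(Traffic=light) = 0.155 + 0.021 + 0.015 + 0.151 = 0.342.
P(Weather=rainy, Traffic=light) − P(Weather=rainy)P(Traffic=light) = 0.021 − 0.188×0.342 = -0.0433.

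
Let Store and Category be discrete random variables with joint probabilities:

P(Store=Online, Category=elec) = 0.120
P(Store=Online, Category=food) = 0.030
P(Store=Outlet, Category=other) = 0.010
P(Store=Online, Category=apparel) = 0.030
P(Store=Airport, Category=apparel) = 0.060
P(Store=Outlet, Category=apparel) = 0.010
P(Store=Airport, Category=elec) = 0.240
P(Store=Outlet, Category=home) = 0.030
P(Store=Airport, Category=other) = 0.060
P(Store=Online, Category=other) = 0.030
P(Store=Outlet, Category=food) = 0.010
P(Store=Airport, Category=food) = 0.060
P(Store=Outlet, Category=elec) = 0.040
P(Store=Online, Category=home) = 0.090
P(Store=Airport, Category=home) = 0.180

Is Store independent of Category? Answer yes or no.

yes

Every cell satisfies P(Store,Category) = P(Store)·P(Category). For instance P(Store=Outlet) = 0.100, P(Category=food) = 0.100, and 0.100×0.100 = 0.010 matches the joint entry. So Store and Category are independent.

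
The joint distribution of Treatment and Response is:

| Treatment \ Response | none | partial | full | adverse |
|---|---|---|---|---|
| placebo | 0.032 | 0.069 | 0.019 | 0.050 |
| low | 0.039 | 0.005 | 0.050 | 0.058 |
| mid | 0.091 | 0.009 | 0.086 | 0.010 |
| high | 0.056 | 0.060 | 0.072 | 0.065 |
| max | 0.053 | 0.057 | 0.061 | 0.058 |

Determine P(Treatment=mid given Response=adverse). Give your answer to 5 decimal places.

P(Response=adverse) = 0.050 + 0.058 + 0.010 + 0.065 + 0.058 = 0.241.
P(Treatment=mid | Response=adverse) = 0.010/0.241 = 0.04149.

0.04149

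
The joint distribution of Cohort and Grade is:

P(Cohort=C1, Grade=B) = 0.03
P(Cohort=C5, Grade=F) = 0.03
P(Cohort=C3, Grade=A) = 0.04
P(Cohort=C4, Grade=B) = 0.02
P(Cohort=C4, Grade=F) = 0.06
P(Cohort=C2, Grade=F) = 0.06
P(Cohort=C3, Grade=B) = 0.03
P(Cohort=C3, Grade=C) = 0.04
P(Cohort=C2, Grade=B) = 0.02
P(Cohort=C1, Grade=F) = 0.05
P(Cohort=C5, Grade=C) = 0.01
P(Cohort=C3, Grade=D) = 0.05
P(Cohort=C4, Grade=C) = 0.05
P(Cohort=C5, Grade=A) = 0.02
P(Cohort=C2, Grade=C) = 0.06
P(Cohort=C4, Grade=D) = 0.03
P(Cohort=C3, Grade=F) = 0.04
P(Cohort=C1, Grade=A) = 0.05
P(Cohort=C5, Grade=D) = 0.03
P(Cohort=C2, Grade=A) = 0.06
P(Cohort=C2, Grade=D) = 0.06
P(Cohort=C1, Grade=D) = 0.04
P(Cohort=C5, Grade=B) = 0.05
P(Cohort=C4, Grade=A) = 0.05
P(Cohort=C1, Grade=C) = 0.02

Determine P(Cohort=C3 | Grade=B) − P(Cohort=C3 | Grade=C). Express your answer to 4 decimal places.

P(Grade=B) = 0.03 + 0.02 + 0.03 + 0.02 + 0.05 = 0.15; P(Cohort=C3 | Grade=B) = 0.03/0.15 = 0.20000.
P(Grade=C) = 0.02 + 0.06 + 0.04 + 0.05 + 0.01 = 0.18; P(Cohort=C3 | Grade=C) = 0.04/0.18 = 0.22222.
Difference = -0.0222.

-0.0222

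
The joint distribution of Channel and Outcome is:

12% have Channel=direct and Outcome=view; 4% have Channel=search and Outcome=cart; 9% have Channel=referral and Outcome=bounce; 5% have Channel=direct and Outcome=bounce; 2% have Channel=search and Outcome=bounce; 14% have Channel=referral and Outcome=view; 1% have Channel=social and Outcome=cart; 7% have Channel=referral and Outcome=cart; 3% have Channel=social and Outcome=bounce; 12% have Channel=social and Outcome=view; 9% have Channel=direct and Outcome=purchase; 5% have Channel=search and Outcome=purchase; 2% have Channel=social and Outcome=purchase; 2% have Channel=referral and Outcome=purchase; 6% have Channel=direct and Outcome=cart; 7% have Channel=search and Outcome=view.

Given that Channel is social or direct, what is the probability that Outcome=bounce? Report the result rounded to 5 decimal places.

0.16000

P(Channel=social) = 0.03 + 0.12 + 0.01 + 0.02 = 0.18.
P(Channel=direct) = 0.05 + 0.12 + 0.06 + 0.09 = 0.32.
P(Channel ∈ {social, direct}) = 0.18 + 0.32 = 0.50; P(Outcome=bounce, Channel ∈ {social, direct}) = 0.03 + 0.05 = 0.08.
P(Outcome=bounce | Channel ∈ {social, direct}) = 0.08/0.50 = 0.16000.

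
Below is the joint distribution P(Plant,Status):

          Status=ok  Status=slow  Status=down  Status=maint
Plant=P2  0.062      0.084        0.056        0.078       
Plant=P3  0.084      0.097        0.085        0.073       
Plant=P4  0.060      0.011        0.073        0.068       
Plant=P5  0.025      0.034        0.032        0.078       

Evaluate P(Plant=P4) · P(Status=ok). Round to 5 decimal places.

P(Plant=P4) = 0.060 + 0.011 + 0.073 + 0.068 = 0.212.
P(Status=ok) = 0.062 + 0.084 + 0.060 + 0.025 = 0.231.
Product: 0.212 × 0.231 = 0.04897.

0.04897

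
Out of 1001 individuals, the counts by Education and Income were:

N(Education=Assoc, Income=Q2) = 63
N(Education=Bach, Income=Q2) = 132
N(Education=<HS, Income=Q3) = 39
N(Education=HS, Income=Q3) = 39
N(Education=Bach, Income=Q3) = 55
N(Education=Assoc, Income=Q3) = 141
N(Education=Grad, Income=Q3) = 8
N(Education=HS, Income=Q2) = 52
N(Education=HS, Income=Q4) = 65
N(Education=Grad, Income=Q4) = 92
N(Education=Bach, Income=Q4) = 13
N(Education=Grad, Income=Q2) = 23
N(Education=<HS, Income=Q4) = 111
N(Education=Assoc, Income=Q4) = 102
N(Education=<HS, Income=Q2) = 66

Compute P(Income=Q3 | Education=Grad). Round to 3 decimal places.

0.065

Total with Education=Grad: 23 + 8 + 92 = 123.
P(Income=Q3 | Education=Grad) = 8/123 = 0.065.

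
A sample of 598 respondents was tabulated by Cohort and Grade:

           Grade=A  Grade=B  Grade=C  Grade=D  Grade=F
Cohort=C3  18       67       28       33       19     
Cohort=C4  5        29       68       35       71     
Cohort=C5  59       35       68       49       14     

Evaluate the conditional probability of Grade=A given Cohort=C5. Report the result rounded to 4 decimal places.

Total with Cohort=C5: 59 + 35 + 68 + 49 + 14 = 225.
P(Grade=A | Cohort=C5) = 59/225 = 0.2622.

0.2622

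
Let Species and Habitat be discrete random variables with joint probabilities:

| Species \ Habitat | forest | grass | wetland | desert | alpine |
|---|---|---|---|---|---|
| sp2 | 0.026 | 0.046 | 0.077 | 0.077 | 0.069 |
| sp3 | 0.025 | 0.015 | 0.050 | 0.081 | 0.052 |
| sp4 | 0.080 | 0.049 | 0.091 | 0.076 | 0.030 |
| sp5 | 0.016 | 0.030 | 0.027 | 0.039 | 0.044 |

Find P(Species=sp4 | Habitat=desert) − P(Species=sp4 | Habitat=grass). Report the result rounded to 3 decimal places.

-0.072

P(Habitat=desert) = 0.077 + 0.081 + 0.076 + 0.039 = 0.273; P(Species=sp4 | Habitat=desert) = 0.076/0.273 = 0.2784.
P(Habitat=grass) = 0.046 + 0.015 + 0.049 + 0.030 = 0.140; P(Species=sp4 | Habitat=grass) = 0.049/0.140 = 0.3500.
Difference = -0.072.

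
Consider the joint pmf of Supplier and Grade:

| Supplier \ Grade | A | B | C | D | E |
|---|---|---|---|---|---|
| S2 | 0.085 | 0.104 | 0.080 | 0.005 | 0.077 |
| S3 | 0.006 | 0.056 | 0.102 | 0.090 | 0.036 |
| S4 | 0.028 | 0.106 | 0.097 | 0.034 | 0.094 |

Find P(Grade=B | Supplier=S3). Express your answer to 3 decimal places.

0.193

P(Supplier=S3) = 0.006 + 0.056 + 0.102 + 0.090 + 0.036 = 0.290.
P(Grade=B | Supplier=S3) = 0.056/0.290 = 0.193.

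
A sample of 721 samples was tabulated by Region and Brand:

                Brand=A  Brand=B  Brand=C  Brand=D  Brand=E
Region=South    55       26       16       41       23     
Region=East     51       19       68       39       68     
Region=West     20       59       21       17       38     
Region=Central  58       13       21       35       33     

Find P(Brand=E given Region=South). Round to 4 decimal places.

0.1429

Total with Region=South: 55 + 26 + 16 + 41 + 23 = 161.
P(Brand=E | Region=South) = 23/161 = 0.1429.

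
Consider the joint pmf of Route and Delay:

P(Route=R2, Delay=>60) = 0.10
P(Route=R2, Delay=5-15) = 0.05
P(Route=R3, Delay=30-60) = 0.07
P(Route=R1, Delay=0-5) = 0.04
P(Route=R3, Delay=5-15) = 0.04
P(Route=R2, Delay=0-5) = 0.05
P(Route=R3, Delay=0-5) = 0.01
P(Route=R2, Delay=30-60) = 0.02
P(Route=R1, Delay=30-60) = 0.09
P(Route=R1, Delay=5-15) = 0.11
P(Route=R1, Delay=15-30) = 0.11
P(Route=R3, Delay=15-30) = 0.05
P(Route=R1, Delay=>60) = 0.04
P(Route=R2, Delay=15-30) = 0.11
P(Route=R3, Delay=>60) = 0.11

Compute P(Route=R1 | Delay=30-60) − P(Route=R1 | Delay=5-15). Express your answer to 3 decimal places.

P(Delay=30-60) = 0.09 + 0.02 + 0.07 = 0.18; P(Route=R1 | Delay=30-60) = 0.09/0.18 = 0.5000.
P(Delay=5-15) = 0.11 + 0.05 + 0.04 = 0.20; P(Route=R1 | Delay=5-15) = 0.11/0.20 = 0.5500.
Difference = -0.050.

-0.050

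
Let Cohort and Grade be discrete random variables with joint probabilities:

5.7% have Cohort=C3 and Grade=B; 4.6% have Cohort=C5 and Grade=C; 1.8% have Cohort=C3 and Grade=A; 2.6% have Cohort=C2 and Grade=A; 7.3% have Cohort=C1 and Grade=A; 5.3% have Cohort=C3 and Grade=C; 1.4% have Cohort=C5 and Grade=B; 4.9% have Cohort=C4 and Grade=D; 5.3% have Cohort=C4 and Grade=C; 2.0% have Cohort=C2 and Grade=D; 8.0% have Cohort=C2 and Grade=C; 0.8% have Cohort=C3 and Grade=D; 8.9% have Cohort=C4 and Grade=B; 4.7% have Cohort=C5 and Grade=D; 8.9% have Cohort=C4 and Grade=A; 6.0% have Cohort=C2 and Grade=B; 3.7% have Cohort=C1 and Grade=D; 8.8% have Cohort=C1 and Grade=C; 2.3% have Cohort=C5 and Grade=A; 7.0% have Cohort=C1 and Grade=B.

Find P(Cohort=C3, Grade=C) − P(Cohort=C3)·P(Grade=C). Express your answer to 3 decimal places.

0.009

P(Cohort=C3) = 0.018 + 0.057 + 0.053 + 0.008 = 0.136.
P(Grade=C) = 0.088 + 0.080 + 0.053 + 0.053 + 0.046 = 0.320.
P(Cohort=C3, Grade=C) − P(Cohort=C3)P(Grade=C) = 0.053 − 0.136×0.320 = 0.009.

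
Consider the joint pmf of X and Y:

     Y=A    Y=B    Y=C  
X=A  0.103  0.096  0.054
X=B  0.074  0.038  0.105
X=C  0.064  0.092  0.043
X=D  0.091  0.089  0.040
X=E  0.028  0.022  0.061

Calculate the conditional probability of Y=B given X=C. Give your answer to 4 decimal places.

0.4623

P(X=C) = 0.064 + 0.092 + 0.043 = 0.199.
P(Y=B | X=C) = 0.092/0.199 = 0.4623.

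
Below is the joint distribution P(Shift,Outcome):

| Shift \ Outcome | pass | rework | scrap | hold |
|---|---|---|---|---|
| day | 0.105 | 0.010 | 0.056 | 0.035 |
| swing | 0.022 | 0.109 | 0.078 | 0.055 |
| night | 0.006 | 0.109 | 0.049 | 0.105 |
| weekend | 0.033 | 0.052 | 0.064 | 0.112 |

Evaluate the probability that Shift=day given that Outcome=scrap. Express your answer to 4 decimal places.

0.2267

P(Outcome=scrap) = 0.056 + 0.078 + 0.049 + 0.064 = 0.247.
P(Shift=day | Outcome=scrap) = 0.056/0.247 = 0.2267.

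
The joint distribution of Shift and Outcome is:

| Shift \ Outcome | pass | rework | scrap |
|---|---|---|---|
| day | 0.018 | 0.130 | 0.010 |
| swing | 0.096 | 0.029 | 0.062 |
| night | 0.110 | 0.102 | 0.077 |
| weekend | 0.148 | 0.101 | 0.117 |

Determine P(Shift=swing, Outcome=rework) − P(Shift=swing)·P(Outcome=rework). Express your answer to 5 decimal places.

P(Shift=swing) = 0.096 + 0.029 + 0.062 = 0.187.
P(Outcome=rework) = 0.130 + 0.029 + 0.102 + 0.101 = 0.362.
P(Shift=swing, Outcome=rework) − P(Shift=swing)P(Outcome=rework) = 0.029 − 0.187×0.362 = -0.03869.

-0.03869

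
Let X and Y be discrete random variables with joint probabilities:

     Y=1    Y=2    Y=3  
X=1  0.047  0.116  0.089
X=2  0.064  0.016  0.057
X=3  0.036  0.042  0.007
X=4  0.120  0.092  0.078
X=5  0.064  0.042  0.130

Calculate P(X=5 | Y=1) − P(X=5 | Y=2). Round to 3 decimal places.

0.057

P(Y=1) = 0.047 + 0.064 + 0.036 + 0.120 + 0.064 = 0.331; P(X=5 | Y=1) = 0.064/0.331 = 0.1934.
P(Y=2) = 0.116 + 0.016 + 0.042 + 0.092 + 0.042 = 0.308; P(X=5 | Y=2) = 0.042/0.308 = 0.1364.
Difference = 0.057.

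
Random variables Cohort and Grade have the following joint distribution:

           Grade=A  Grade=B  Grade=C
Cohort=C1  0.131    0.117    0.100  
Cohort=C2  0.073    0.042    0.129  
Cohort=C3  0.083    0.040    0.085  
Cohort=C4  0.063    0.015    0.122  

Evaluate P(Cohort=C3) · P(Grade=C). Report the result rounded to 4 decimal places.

P(Cohort=C3) = 0.083 + 0.040 + 0.085 = 0.208.
P(Grade=C) = 0.100 + 0.129 + 0.085 + 0.122 = 0.436.
Product: 0.208 × 0.436 = 0.0907.

0.0907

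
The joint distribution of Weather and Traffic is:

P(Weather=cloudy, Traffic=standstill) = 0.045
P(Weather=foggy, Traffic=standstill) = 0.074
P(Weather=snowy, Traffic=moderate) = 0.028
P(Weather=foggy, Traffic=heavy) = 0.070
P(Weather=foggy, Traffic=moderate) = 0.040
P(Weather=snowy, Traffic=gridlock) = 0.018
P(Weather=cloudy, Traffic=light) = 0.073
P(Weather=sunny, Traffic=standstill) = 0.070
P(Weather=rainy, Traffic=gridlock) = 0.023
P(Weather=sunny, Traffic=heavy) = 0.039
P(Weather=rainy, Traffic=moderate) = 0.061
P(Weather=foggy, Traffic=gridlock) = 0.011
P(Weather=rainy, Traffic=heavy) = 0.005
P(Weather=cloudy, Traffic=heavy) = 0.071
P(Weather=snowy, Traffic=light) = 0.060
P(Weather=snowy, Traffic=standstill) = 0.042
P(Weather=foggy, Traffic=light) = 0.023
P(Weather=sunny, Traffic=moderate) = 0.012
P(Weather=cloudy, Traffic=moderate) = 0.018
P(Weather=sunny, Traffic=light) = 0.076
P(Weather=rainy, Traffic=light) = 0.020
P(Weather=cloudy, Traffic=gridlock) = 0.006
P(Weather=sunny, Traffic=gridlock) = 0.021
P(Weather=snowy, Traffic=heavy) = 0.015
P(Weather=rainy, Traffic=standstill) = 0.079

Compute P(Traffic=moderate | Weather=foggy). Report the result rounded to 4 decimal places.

P(Weather=foggy) = 0.023 + 0.040 + 0.070 + 0.011 + 0.074 = 0.218.
P(Traffic=moderate | Weather=foggy) = 0.040/0.218 = 0.1835.

0.1835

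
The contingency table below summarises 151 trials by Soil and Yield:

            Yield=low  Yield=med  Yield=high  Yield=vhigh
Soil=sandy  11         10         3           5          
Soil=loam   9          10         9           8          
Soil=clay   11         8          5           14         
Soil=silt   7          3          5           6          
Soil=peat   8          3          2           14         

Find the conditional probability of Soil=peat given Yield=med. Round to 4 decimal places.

Total with Yield=med: 10 + 10 + 8 + 3 + 3 = 34.
P(Soil=peat | Yield=med) = 3/34 = 0.0882.

0.0882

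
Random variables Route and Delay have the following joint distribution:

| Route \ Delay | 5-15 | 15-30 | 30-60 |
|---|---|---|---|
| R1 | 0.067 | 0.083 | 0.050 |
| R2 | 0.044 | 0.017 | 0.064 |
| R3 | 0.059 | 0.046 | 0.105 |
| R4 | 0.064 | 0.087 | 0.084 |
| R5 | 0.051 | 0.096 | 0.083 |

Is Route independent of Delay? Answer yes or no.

P(Route=R1) = 0.200 and P(Delay=30-60) = 0.386, so their product is 0.07720, but P(Route=R1, Delay=30-60) = 0.050. Since these differ, Route and Delay are not independent.

no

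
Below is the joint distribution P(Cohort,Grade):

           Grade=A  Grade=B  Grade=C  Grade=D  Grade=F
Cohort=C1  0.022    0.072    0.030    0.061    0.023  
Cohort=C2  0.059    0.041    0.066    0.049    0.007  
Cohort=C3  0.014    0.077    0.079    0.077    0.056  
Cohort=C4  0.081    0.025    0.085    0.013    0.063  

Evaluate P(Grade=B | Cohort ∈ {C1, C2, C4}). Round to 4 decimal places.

P(Cohort=C1) = 0.022 + 0.072 + 0.030 + 0.061 + 0.023 = 0.208.
P(Cohort=C2) = 0.059 + 0.041 + 0.066 + 0.049 + 0.007 = 0.222.
P(Cohort=C4) = 0.081 + 0.025 + 0.085 + 0.013 + 0.063 = 0.267.
P(Cohort ∈ {C1, C2, C4}) = 0.208 + 0.222 + 0.267 = 0.697; P(Grade=B, Cohort ∈ {C1, C2, C4}) = 0.072 + 0.041 + 0.025 = 0.138.
P(Grade=B | Cohort ∈ {C1, C2, C4}) = 0.138/0.697 = 0.1980.

0.1980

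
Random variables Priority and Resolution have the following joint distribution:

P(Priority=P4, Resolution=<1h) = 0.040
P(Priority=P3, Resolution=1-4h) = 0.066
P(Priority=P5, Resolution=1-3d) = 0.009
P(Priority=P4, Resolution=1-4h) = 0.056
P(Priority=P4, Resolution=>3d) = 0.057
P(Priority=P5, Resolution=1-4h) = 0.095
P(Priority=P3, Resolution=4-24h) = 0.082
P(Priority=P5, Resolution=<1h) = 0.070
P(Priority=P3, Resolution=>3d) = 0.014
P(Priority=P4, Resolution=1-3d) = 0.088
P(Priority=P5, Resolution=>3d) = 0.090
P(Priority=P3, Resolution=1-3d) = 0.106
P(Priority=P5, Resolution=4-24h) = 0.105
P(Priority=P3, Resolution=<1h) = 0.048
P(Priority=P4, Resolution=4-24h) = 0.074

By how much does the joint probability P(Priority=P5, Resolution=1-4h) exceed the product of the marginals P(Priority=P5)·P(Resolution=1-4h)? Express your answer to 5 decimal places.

0.01493

P(Priority=P5) = 0.070 + 0.095 + 0.105 + 0.009 + 0.090 = 0.369.
P(Resolution=1-4h) = 0.066 + 0.056 + 0.095 = 0.217.
P(Priority=P5, Resolution=1-4h) − P(Priority=P5)P(Resolution=1-4h) = 0.095 − 0.369×0.217 = 0.01493.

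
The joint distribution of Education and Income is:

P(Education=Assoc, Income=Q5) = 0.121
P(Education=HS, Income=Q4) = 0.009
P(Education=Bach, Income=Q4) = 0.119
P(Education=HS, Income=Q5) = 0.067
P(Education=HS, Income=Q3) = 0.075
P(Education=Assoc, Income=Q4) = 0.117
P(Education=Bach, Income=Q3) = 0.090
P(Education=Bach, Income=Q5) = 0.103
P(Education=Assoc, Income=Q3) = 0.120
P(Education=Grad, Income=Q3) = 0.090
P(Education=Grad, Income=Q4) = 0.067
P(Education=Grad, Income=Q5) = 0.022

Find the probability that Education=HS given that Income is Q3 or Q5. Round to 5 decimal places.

P(Income=Q3) = 0.075 + 0.120 + 0.090 + 0.090 = 0.375.
P(Income=Q5) = 0.067 + 0.121 + 0.103 + 0.022 = 0.313.
P(Income ∈ {Q3, Q5}) = 0.375 + 0.313 = 0.688; P(Education=HS, Income ∈ {Q3, Q5}) = 0.075 + 0.067 = 0.142.
P(Education=HS | Income ∈ {Q3, Q5}) = 0.142/0.688 = 0.20640.

0.20640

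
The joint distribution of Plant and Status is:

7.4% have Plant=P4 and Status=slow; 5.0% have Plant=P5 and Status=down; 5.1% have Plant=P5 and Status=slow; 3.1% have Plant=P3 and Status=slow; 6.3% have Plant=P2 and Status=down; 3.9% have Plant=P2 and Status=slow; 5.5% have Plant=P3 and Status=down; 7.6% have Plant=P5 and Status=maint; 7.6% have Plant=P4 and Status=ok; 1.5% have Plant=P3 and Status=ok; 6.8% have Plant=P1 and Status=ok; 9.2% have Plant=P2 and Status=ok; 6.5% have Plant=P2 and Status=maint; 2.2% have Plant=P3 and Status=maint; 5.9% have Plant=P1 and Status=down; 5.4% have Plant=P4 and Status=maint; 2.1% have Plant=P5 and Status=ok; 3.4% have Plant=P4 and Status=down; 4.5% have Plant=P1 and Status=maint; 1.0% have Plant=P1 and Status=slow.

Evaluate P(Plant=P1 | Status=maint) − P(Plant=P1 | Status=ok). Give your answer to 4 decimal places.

-0.0782

P(Status=maint) = 0.045 + 0.065 + 0.022 + 0.054 + 0.076 = 0.262; P(Plant=P1 | Status=maint) = 0.045/0.262 = 0.17176.
P(Status=ok) = 0.068 + 0.092 + 0.015 + 0.076 + 0.021 = 0.272; P(Plant=P1 | Status=ok) = 0.068/0.272 = 0.25000.
Difference = -0.0782.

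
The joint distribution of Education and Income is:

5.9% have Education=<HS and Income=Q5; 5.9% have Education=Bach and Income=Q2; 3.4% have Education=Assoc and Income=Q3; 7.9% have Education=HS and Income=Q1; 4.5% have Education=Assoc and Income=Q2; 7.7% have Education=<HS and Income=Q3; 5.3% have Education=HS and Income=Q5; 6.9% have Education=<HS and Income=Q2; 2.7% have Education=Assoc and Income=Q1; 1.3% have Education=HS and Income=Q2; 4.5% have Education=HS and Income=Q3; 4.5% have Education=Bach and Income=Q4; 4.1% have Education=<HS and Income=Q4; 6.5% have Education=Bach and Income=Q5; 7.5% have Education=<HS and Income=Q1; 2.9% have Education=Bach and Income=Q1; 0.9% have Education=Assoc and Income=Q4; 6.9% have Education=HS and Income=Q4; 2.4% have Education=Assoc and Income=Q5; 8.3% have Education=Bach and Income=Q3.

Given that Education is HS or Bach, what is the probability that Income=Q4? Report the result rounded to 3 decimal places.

P(Education=HS) = 0.079 + 0.013 + 0.045 + 0.069 + 0.053 = 0.259.
P(Education=Bach) = 0.029 + 0.059 + 0.083 + 0.045 + 0.065 = 0.281.
P(Education ∈ {HS, Bach}) = 0.259 + 0.281 = 0.540; P(Income=Q4, Education ∈ {HS, Bach}) = 0.069 + 0.045 = 0.114.
P(Income=Q4 | Education ∈ {HS, Bach}) = 0.114/0.540 = 0.211.

0.211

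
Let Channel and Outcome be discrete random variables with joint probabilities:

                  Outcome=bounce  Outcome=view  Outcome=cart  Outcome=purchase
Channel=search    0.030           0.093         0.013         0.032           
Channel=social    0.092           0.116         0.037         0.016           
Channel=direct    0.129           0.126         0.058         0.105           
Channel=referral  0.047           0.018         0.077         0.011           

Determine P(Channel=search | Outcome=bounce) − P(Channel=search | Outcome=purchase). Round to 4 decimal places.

-0.0945

P(Outcome=bounce) = 0.030 + 0.092 + 0.129 + 0.047 = 0.298; P(Channel=search | Outcome=bounce) = 0.030/0.298 = 0.10067.
P(Outcome=purchase) = 0.032 + 0.016 + 0.105 + 0.011 = 0.164; P(Channel=search | Outcome=purchase) = 0.032/0.164 = 0.19512.
Difference = -0.0945.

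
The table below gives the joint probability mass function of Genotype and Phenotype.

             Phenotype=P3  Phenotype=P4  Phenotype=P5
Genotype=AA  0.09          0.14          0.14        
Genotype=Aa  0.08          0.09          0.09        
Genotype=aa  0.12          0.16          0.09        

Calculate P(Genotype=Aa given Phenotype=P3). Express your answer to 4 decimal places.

0.2759

P(Phenotype=P3) = 0.09 + 0.08 + 0.12 = 0.29.
P(Genotype=Aa | Phenotype=P3) = 0.08/0.29 = 0.2759.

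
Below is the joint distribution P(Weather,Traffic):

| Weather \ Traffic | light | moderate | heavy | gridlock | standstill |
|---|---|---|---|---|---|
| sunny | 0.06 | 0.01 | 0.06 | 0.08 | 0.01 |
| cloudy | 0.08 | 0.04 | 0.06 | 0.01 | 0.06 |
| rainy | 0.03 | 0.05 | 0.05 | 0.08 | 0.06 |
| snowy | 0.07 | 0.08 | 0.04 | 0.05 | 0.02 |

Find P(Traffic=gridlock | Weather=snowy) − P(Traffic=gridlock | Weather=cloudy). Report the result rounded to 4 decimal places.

0.1523

P(Weather=snowy) = 0.07 + 0.08 + 0.04 + 0.05 + 0.02 = 0.26; P(Traffic=gridlock | Weather=snowy) = 0.05/0.26 = 0.19231.
P(Weather=cloudy) = 0.08 + 0.04 + 0.06 + 0.01 + 0.06 = 0.25; P(Traffic=gridlock | Weather=cloudy) = 0.01/0.25 = 0.04000.
Difference = 0.1523.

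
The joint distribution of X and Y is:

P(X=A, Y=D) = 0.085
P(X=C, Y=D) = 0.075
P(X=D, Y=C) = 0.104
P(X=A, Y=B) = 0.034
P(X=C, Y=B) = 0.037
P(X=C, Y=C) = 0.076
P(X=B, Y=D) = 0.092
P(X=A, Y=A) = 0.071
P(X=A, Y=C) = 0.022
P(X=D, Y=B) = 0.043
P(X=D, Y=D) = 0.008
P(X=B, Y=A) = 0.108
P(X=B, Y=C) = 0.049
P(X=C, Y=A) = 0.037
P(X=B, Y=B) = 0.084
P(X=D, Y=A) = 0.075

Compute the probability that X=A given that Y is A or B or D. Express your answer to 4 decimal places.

P(Y=A) = 0.071 + 0.108 + 0.037 + 0.075 = 0.291.
P(Y=B) = 0.034 + 0.084 + 0.037 + 0.043 = 0.198.
P(Y=D) = 0.085 + 0.092 + 0.075 + 0.008 = 0.260.
P(Y ∈ {A, B, D}) = 0.291 + 0.198 + 0.260 = 0.749; P(X=A, Y ∈ {A, B, D}) = 0.071 + 0.034 + 0.085 = 0.190.
P(X=A | Y ∈ {A, B, D}) = 0.190/0.749 = 0.2537.

0.2537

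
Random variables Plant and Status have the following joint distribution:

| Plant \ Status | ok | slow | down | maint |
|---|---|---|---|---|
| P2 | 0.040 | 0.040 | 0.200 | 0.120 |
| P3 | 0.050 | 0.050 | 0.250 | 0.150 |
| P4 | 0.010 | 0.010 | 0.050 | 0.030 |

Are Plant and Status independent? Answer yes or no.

Every cell satisfies P(Plant,Status) = P(Plant)·P(Status). For instance P(Plant=P2) = 0.400, P(Status=slow) = 0.100, and 0.400×0.100 = 0.040 matches the joint entry. So Plant and Status are independent.

yes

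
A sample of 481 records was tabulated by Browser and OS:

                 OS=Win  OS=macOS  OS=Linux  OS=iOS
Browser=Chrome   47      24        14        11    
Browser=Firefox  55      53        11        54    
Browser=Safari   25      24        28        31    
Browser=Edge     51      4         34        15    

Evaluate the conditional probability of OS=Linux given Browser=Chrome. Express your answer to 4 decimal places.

Total with Browser=Chrome: 47 + 24 + 14 + 11 = 96.
P(OS=Linux | Browser=Chrome) = 14/96 = 0.1458.

0.1458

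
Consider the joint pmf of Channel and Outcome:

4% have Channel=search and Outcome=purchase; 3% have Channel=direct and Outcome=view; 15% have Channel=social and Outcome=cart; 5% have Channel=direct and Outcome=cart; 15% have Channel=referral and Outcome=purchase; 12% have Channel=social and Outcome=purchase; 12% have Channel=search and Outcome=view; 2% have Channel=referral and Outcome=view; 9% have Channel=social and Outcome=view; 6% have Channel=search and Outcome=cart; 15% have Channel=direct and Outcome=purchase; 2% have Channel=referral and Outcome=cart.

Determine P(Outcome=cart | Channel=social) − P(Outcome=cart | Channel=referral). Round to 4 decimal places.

P(Channel=social) = 0.09 + 0.15 + 0.12 = 0.36; P(Outcome=cart | Channel=social) = 0.15/0.36 = 0.41667.
P(Channel=referral) = 0.02 + 0.02 + 0.15 = 0.19; P(Outcome=cart | Channel=referral) = 0.02/0.19 = 0.10526.
Difference = 0.3114.

0.3114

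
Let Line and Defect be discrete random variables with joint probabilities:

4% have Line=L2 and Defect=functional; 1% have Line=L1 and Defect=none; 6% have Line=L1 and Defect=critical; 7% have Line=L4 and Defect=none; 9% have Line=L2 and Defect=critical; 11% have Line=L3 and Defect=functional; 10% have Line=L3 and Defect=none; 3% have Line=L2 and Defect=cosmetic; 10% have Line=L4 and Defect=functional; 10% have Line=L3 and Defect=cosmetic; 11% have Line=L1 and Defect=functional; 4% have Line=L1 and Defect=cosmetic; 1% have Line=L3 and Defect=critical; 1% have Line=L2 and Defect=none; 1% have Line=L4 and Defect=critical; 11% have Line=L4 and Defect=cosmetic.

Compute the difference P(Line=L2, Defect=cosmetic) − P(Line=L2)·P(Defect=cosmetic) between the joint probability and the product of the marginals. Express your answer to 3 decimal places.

P(Line=L2) = 0.01 + 0.03 + 0.04 + 0.09 = 0.17.
P(Defect=cosmetic) = 0.04 + 0.03 + 0.10 + 0.11 = 0.28.
P(Line=L2, Defect=cosmetic) − P(Line=L2)P(Defect=cosmetic) = 0.03 − 0.17×0.28 = -0.018.

-0.018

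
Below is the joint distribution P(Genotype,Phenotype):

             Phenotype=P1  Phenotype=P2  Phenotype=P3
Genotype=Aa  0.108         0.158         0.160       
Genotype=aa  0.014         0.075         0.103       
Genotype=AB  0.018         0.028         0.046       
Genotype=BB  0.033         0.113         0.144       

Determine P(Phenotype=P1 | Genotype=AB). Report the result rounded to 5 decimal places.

P(Genotype=AB) = 0.018 + 0.028 + 0.046 = 0.092.
P(Phenotype=P1 | Genotype=AB) = 0.018/0.092 = 0.19565.

0.19565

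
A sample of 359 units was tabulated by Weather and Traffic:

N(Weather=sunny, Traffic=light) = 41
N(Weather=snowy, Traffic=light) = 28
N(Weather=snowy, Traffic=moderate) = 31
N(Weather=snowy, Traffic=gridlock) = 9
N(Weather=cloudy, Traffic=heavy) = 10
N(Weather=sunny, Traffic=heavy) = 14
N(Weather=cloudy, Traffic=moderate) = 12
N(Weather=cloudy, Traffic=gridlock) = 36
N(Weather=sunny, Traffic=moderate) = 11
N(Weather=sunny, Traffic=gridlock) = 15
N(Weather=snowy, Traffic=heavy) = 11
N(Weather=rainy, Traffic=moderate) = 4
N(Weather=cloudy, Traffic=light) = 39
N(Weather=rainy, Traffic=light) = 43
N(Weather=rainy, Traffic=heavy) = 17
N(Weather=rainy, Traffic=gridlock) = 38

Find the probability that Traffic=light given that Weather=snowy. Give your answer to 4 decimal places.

Total with Weather=snowy: 28 + 31 + 11 + 9 = 79.
P(Traffic=light | Weather=snowy) = 28/79 = 0.3544.

0.3544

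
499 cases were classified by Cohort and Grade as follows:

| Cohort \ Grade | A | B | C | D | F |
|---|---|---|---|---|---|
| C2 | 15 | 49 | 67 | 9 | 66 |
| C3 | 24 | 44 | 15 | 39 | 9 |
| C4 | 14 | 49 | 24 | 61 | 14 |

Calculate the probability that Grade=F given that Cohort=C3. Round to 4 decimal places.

0.0687

Total with Cohort=C3: 24 + 44 + 15 + 39 + 9 = 131.
P(Grade=F | Cohort=C3) = 9/131 = 0.0687.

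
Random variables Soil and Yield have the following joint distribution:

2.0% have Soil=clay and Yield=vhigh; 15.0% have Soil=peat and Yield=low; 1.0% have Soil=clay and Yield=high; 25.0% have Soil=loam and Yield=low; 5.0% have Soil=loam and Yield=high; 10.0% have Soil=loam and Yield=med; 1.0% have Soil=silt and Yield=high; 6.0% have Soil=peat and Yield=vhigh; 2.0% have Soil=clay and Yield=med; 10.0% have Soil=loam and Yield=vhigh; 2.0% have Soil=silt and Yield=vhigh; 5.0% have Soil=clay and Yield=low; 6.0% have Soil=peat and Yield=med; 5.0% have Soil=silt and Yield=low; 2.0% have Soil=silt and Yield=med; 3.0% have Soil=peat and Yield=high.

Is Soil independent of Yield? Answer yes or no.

Every cell satisfies P(Soil,Yield) = P(Soil)·P(Yield). For instance P(Soil=clay) = 0.100, P(Yield=low) = 0.500, and 0.100×0.500 = 0.050 matches the joint entry. So Soil and Yield are independent.

yes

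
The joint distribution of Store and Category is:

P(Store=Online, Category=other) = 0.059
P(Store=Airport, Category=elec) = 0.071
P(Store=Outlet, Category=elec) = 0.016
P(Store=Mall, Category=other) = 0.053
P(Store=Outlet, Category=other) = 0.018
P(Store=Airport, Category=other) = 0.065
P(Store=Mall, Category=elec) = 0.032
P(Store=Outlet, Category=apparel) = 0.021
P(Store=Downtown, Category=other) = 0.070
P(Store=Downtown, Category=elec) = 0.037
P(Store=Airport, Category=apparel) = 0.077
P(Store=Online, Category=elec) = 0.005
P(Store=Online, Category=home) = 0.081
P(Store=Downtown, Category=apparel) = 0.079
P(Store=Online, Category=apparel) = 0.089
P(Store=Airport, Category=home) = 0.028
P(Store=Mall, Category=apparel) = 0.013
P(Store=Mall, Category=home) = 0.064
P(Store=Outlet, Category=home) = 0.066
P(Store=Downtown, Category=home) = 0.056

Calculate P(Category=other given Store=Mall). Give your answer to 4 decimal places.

0.3272

P(Store=Mall) = 0.013 + 0.032 + 0.064 + 0.053 = 0.162.
P(Category=other | Store=Mall) = 0.053/0.162 = 0.3272.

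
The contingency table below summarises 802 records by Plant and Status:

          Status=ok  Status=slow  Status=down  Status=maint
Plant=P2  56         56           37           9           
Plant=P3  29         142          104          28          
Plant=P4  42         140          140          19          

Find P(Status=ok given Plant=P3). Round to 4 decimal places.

Total with Plant=P3: 29 + 142 + 104 + 28 = 303.
P(Status=ok | Plant=P3) = 29/303 = 0.0957.

0.0957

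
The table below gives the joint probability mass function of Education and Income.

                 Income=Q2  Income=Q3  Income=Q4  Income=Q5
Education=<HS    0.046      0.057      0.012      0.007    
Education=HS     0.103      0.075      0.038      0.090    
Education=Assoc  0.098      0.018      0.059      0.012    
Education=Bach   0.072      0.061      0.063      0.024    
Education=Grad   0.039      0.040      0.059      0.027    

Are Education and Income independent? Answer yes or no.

no

P(Education=HS) = 0.306 and P(Income=Q5) = 0.160, so their product is 0.04896, but P(Education=HS, Income=Q5) = 0.090. Since these differ, Education and Income are not independent.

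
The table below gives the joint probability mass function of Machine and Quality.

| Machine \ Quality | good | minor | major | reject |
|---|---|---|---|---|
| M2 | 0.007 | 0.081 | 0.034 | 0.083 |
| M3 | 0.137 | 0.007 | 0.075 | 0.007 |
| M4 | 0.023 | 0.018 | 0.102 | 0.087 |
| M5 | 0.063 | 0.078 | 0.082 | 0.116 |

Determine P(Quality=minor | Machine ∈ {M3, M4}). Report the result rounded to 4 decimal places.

P(Machine=M3) = 0.137 + 0.007 + 0.075 + 0.007 = 0.226.
P(Machine=M4) = 0.023 + 0.018 + 0.102 + 0.087 = 0.230.
P(Machine ∈ {M3, M4}) = 0.226 + 0.230 = 0.456; P(Quality=minor, Machine ∈ {M3, M4}) = 0.007 + 0.018 = 0.025.
P(Quality=minor | Machine ∈ {M3, M4}) = 0.025/0.456 = 0.0548.

0.0548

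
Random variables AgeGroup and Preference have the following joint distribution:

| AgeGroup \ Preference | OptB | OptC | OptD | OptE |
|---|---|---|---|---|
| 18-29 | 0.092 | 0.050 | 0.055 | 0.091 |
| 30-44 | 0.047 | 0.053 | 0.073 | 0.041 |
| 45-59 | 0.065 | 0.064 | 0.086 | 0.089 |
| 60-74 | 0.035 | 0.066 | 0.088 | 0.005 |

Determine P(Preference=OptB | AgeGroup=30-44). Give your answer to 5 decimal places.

P(AgeGroup=30-44) = 0.047 + 0.053 + 0.073 + 0.041 = 0.214.
P(Preference=OptB | AgeGroup=30-44) = 0.047/0.214 = 0.21963.

0.21963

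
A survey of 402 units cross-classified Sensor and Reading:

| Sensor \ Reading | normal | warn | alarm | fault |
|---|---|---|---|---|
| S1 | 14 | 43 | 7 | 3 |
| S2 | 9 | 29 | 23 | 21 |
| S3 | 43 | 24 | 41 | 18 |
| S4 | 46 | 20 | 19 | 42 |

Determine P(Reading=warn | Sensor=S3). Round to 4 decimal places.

Total with Sensor=S3: 43 + 24 + 41 + 18 = 126.
P(Reading=warn | Sensor=S3) = 24/126 = 0.1905.

0.1905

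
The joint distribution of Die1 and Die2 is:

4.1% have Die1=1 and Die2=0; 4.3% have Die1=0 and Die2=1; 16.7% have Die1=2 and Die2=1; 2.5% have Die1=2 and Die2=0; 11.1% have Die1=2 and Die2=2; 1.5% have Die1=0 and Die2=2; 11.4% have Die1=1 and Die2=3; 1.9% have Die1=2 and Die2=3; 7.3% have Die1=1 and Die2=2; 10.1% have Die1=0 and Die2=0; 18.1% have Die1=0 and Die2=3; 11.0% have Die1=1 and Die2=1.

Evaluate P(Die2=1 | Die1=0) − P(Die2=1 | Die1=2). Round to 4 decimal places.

P(Die1=0) = 0.101 + 0.043 + 0.015 + 0.181 = 0.340; P(Die2=1 | Die1=0) = 0.043/0.340 = 0.12647.
P(Die1=2) = 0.025 + 0.167 + 0.111 + 0.019 = 0.322; P(Die2=1 | Die1=2) = 0.167/0.322 = 0.51863.
Difference = -0.3922.

-0.3922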